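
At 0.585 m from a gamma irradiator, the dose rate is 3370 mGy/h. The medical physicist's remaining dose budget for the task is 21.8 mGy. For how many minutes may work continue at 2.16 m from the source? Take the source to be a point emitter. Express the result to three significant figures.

5.29 min

By the inverse-square law, rate at 2.16 m:
(0.585/2.16)² = 0.07335, so 3370 × 0.07335 = 247.2 mGy/h.
Stay time = 21.8 mGy ÷ 247.2 mGy/h = 0.08819 h = 5.291 min.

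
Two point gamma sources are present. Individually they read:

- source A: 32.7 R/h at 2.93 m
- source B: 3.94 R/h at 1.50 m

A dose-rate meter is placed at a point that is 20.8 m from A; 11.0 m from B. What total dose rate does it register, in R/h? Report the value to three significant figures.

Each source contributes Iᵢ·(dᵢ/rᵢ)²; contributions add.
A: 32.7 × (2.93/20.8)² = 0.6489 R/h
B: 3.94 × (1.50/11.0)² = 0.07326 R/h
Total = 0.6489 + 0.07326 = 0.7222 R/h.

0.722 R/h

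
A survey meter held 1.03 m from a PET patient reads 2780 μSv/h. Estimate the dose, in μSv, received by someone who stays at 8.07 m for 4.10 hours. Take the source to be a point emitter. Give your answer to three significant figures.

186 μSv

Applying the 1/r² law, rate at 8.07 m:
(1.03/8.07)² = 0.01629, so 2780 × 0.01629 = 45.29 μSv/h.
Dose = rate × time = 45.29 μSv/h × 4.100 h = 185.7 μSv.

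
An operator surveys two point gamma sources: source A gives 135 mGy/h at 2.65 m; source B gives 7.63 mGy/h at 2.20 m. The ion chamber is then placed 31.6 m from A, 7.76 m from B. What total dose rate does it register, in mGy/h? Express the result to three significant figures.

1.56 mGy/h

Each source contributes Iᵢ·(dᵢ/rᵢ)²; contributions add.
A: 135 × (2.65/31.6)² = 0.9494 mGy/h
B: 7.63 × (2.20/7.76)² = 0.6133 mGy/h
Total = 0.9494 + 0.6133 = 1.563 mGy/h.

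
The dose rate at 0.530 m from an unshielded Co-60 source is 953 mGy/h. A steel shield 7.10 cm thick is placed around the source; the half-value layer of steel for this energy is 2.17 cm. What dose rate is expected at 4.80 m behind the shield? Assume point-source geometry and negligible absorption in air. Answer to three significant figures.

Distance alone: 953 × (0.530/4.80)² = 953 × 0.01219 = 11.62 mGy/h.
Shield: 7.10/2.17 = 3.272 half-value layers → attenuation 2^(−3.272) = 0.1035.
Combined: 11.62 × 0.1035 = 1.203 mGy/h.

1.20 mGy/h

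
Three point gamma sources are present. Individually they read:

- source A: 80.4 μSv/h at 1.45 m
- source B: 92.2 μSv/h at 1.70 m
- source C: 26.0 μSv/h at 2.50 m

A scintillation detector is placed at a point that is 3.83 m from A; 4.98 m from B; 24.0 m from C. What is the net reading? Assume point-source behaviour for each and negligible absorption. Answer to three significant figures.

22.5 μSv/h

By superposition, sum each source's inverse-square contribution:
A: 80.4 × (1.45/3.83)² = 11.52 μSv/h
B: 92.2 × (1.70/4.98)² = 10.74 μSv/h
C: 26.0 × (2.50/24.0)² = 0.2821 μSv/h
Total = 11.52 + 10.74 + 0.2821 = 22.54 μSv/h.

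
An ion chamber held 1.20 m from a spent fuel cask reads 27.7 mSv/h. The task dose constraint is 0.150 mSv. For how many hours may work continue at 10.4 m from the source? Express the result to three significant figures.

Intensity scales as (d₁/d₂)², so rate at 10.4 m:
(1.20/10.4)² = 0.01331, so 27.7 × 0.01331 = 0.3687 mSv/h.
Stay time = 0.150 mSv ÷ 0.3687 mSv/h = 0.4068 h.

0.407 h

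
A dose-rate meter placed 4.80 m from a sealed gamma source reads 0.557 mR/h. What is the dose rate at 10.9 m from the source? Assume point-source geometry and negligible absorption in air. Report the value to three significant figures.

Since intensity falls as 1/r², scaling from 4.80 m to 10.9 m:
0.557 × (4.80/10.9)² = 0.557 × 0.1939 = 0.1080 mR/h.

0.108 mR/h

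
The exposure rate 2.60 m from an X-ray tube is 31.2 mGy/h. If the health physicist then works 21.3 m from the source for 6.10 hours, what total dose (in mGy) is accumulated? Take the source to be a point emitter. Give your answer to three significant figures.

Using I₁d₁² = I₂d₂², rate at 21.3 m:
(2.60/21.3)² = 0.01490, so 31.2 × 0.01490 = 0.4649 mGy/h.
Dose = rate × time = 0.4649 mGy/h × 6.100 h = 2.836 mGy.

2.84 mGy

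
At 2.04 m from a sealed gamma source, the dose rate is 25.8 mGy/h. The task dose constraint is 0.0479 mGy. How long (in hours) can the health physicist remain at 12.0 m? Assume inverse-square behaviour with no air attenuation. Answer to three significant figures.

By the inverse-square law, rate at 12.0 m:
(2.04/12.0)² = 0.02890, so 25.8 × 0.02890 = 0.7456 mGy/h.
Stay time = 0.0479 mGy ÷ 0.7456 mGy/h = 0.06424 h.

0.0642 h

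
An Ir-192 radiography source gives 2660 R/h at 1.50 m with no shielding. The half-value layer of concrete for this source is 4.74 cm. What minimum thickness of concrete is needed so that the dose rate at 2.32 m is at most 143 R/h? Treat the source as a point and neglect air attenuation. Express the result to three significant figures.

At 2.32 m, distance alone gives (1.50/2.32)² = 0.4180, so 2660 × 0.4180 = 1112 R/h.
Further attenuation needed: 1112/143 = 7.776.
n = log₂(7.776) = 2.959 half-value layers.
Thickness = 2.959 × 4.74 cm = 14.03 cm.

14.0 cm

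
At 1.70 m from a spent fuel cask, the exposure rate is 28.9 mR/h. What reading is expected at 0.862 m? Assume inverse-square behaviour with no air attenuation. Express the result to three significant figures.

112 mR/h

Applying the 1/r² law, the rate at 0.862 m is
(1.70/0.862)² = 3.889, so 28.9 × 3.889 = 112.4 mR/h.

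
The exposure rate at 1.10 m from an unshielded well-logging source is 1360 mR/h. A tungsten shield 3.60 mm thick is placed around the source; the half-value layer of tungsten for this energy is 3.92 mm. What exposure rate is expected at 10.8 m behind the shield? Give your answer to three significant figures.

7.46 mR/h

Distance alone: (1.10/10.8)² = 0.01037, so 1360 × 0.01037 = 14.10 mR/h.
Shield: 3.60/3.92 = 0.9184 half-value layers → attenuation 2^(−0.9184) = 0.5291.
Combined: 14.10 × 0.5291 = 7.460 mR/h.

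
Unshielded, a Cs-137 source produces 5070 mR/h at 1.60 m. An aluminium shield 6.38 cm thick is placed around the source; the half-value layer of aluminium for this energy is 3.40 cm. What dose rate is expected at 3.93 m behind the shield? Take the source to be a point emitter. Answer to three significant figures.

Distance alone: (1.60/3.93)² = 0.1658, so 5070 × 0.1658 = 840.6 mR/h.
Shield: 6.38/3.40 = 1.876 half-value layers → attenuation 2^(−1.876) = 0.2724.
Combined: 840.6 × 0.2724 = 229.0 mR/h.

229 mR/h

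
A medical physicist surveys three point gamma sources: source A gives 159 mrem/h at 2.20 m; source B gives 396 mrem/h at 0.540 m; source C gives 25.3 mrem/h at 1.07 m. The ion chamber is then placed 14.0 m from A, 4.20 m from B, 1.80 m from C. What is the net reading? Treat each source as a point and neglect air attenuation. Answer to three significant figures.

19.4 mrem/h

Each source contributes Iᵢ·(dᵢ/rᵢ)²; contributions add.
A: 159 × (2.20/14.0)² = 3.926 mrem/h
B: 396 × (0.540/4.20)² = 6.546 mrem/h
C: 25.3 × (1.07/1.80)² = 8.940 mrem/h
Total = 3.926 + 6.546 + 8.940 = 19.41 mrem/h.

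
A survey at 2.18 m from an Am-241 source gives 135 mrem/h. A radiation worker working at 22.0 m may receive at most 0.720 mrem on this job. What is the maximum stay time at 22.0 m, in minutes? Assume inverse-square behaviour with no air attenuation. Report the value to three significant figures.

Using I₁d₁² = I₂d₂², rate at 22.0 m:
(2.18/22.0)² = 0.009819, so 135 × 0.009819 = 1.326 mrem/h.
Stay time = 0.720 mrem ÷ 1.326 mrem/h = 0.5430 h = 32.58 min.

32.6 min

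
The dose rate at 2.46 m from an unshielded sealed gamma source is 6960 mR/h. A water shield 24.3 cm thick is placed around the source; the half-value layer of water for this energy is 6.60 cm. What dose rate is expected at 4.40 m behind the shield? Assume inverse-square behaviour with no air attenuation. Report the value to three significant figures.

170 mR/h

Distance alone: (2.46/4.40)² = 0.3126, so 6960 × 0.3126 = 2176 mR/h.
Shield: 24.3/6.60 = 3.682 half-value layers → attenuation 2^(−3.682) = 0.07791.
Combined: 2176 × 0.07791 = 169.5 mR/h.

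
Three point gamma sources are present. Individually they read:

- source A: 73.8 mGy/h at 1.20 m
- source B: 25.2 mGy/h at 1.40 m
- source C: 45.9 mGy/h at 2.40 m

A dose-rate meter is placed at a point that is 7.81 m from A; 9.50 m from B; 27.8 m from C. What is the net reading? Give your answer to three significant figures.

By superposition, sum each source's inverse-square contribution:
A: 73.8 × (1.20/7.81)² = 1.742 mGy/h
B: 25.2 × (1.40/9.50)² = 0.5473 mGy/h
C: 45.9 × (2.40/27.8)² = 0.3421 mGy/h
Total = 1.742 + 0.5473 + 0.3421 = 2.631 mGy/h.

2.63 mGy/h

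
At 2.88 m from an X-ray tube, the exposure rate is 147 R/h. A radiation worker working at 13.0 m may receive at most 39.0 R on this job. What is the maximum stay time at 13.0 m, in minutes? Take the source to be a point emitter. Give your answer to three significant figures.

Applying the 1/r² law, rate at 13.0 m:
(2.88/13.0)² = 0.04908, so 147 × 0.04908 = 7.215 R/h.
Stay time = 39.0 R ÷ 7.215 R/h = 5.405 h = 324.3 min.

324 min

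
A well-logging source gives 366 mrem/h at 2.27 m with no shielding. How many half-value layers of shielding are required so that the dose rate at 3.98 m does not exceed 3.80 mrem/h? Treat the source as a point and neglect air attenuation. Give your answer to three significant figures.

At 3.98 m, distance alone gives 366 × (2.27/3.98)² = 366 × 0.3253 = 119.1 mrem/h.
Further attenuation needed: 119.1/3.80 = 31.34.
n = log₂(31.34) = 4.970 half-value layers.

4.97 half-value layers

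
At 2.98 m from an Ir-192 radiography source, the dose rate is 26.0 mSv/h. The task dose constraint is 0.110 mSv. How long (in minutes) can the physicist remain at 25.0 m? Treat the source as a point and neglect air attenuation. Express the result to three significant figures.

Applying the 1/r² law, rate at 25.0 m:
(2.98/25.0)² = 0.01421, so 26.0 × 0.01421 = 0.3695 mSv/h.
Stay time = 0.110 mSv ÷ 0.3695 mSv/h = 0.2977 h = 17.86 min.

17.9 min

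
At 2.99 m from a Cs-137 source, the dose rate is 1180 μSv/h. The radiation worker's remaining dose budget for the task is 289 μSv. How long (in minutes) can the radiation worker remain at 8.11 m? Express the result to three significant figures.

108 min

Using I₁d₁² = I₂d₂², rate at 8.11 m:
1180 × (2.99/8.11)² = 1180 × 0.1359 = 160.4 μSv/h.
Stay time = 289 μSv ÷ 160.4 μSv/h = 1.802 h = 108.1 min.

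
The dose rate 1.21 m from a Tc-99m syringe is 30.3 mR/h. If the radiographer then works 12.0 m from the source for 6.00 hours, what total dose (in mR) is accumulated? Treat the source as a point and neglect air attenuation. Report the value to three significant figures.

Since intensity falls as 1/r², rate at 12.0 m:
(1.21/12.0)² = 0.01017, so 30.3 × 0.01017 = 0.3082 mR/h.
Dose = rate × time = 0.3082 mR/h × 6.000 h = 1.849 mR.

1.85 mR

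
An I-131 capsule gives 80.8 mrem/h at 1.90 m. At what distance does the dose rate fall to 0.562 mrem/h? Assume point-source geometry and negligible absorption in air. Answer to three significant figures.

Using I₁d₁² = I₂d₂², d₂ = d₁·√(I₁/I₂).
I₁/I₂ = 80.8/0.562 = 143.8, so d₂ = 1.90 × √143.8 = 22.78 m.

22.8 m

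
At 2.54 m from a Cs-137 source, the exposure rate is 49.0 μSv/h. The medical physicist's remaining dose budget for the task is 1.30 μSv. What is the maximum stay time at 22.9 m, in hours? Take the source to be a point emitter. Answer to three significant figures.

Using I₁d₁² = I₂d₂², rate at 22.9 m:
49.0 × (2.54/22.9)² = 49.0 × 0.01230 = 0.6027 μSv/h.
Stay time = 1.30 μSv ÷ 0.6027 μSv/h = 2.157 h.

2.16 h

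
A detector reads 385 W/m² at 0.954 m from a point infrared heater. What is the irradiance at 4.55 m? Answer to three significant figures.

Using I₁d₁² = I₂d₂², the rate at 4.55 m is
385 × (0.954/4.55)² = 385 × 0.04396 = 16.92 W/m².

16.9 W/m²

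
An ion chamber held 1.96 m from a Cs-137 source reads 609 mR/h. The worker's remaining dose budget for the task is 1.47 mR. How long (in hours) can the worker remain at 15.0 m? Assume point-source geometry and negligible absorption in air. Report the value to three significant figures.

0.141 h

Applying the 1/r² law, rate at 15.0 m:
(1.96/15.0)² = 0.01707, so 609 × 0.01707 = 10.40 mR/h.
Stay time = 1.47 mR ÷ 10.40 mR/h = 0.1413 h.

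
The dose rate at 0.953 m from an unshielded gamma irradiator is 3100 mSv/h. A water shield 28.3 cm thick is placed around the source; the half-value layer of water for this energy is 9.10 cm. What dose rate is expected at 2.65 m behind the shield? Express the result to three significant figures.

Distance alone: 3100 × (0.953/2.65)² = 3100 × 0.1293 = 400.8 mSv/h.
Shield: 28.3/9.10 = 3.110 half-value layers → attenuation 2^(−3.110) = 0.1158.
Combined: 400.8 × 0.1158 = 46.41 mSv/h.

46.4 mSv/h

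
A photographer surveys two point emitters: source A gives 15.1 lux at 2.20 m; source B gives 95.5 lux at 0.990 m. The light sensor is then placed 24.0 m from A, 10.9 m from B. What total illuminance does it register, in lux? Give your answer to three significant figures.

0.915 lux

Each source contributes Iᵢ·(dᵢ/rᵢ)²; contributions add.
A: 15.1 × (2.20/24.0)² = 0.1269 lux
B: 95.5 × (0.990/10.9)² = 0.7878 lux
Total = 0.1269 + 0.7878 = 0.9147 lux.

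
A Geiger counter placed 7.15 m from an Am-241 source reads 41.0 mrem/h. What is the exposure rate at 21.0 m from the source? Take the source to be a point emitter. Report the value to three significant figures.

Intensity scales as (d₁/d₂)², so scaling from 7.15 m to 21.0 m:
(7.15/21.0)² = 0.1159, so 41.0 × 0.1159 = 4.752 mrem/h.

4.75 mrem/h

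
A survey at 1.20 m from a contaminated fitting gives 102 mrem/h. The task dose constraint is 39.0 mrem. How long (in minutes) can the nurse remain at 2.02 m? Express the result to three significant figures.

Using I₁d₁² = I₂d₂², rate at 2.02 m:
(1.20/2.02)² = 0.3529, so 102 × 0.3529 = 36.00 mrem/h.
Stay time = 39.0 mrem ÷ 36.00 mrem/h = 1.083 h = 64.98 min.

65.0 min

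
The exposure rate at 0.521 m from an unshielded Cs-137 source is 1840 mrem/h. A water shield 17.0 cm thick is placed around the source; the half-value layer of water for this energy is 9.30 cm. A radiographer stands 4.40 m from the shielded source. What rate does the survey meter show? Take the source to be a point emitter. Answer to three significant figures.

Distance alone: (0.521/4.40)² = 0.01402, so 1840 × 0.01402 = 25.80 mrem/h.
Shield: 17.0/9.30 = 1.828 half-value layers → attenuation 2^(−1.828) = 0.2817.
Combined: 25.80 × 0.2817 = 7.268 mrem/h.

7.27 mrem/h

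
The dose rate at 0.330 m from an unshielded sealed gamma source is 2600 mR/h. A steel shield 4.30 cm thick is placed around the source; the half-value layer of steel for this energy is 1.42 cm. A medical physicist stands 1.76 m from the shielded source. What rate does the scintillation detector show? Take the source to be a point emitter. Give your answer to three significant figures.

11.2 mR/h

Distance alone: 2600 × (0.330/1.76)² = 2600 × 0.03516 = 91.42 mR/h.
Shield: 4.30/1.42 = 3.028 half-value layers → attenuation 2^(−3.028) = 0.1226.
Combined: 91.42 × 0.1226 = 11.21 mR/h.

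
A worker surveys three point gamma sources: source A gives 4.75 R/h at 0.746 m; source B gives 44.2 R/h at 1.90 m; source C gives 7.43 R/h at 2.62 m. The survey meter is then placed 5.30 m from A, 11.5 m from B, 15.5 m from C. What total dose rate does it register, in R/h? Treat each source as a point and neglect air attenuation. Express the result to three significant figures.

By superposition, sum each source's inverse-square contribution:
A: 4.75 × (0.746/5.30)² = 0.09411 R/h
B: 44.2 × (1.90/11.5)² = 1.207 R/h
C: 7.43 × (2.62/15.5)² = 0.2123 R/h
Total = 0.09411 + 1.207 + 0.2123 = 1.513 R/h.

1.51 R/h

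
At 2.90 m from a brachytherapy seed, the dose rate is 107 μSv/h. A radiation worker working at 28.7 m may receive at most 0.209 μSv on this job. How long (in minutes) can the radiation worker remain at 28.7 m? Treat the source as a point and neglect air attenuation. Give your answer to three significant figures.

By the inverse-square law, rate at 28.7 m:
107 × (2.90/28.7)² = 107 × 0.01021 = 1.092 μSv/h.
Stay time = 0.209 μSv ÷ 1.092 μSv/h = 0.1914 h = 11.48 min.

11.5 min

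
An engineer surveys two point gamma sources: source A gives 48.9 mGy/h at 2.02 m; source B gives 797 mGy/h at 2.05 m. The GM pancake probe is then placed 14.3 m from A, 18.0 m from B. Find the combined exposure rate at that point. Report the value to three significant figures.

11.3 mGy/h

By superposition, sum each source's inverse-square contribution:
A: 48.9 × (2.02/14.3)² = 0.9758 mGy/h
B: 797 × (2.05/18.0)² = 10.34 mGy/h
Total = 0.9758 + 10.34 = 11.32 mGy/h.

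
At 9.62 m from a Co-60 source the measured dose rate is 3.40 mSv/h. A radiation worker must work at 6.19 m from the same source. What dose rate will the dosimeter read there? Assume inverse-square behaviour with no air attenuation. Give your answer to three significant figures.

Using I₁d₁² = I₂d₂², scaling from 9.62 m to 6.19 m:
3.40 × (9.62/6.19)² = 3.40 × 2.415 = 8.211 mSv/h.

8.21 mSv/h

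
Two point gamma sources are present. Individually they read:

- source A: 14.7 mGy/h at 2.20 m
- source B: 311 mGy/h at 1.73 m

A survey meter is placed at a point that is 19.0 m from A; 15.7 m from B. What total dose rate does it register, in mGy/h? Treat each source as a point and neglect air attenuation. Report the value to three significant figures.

By superposition, sum each source's inverse-square contribution:
A: 14.7 × (2.20/19.0)² = 0.1971 mGy/h
B: 311 × (1.73/15.7)² = 3.776 mGy/h
Total = 0.1971 + 3.776 = 3.973 mGy/h.

3.97 mGy/h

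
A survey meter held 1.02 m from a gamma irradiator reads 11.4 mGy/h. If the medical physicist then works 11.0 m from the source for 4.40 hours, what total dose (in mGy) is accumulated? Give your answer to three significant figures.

0.431 mGy

Since intensity falls as 1/r², rate at 11.0 m:
11.4 × (1.02/11.0)² = 11.4 × 0.008598 = 0.09802 mGy/h.
Dose = rate × time = 0.09802 mGy/h × 4.400 h = 0.4313 mGy.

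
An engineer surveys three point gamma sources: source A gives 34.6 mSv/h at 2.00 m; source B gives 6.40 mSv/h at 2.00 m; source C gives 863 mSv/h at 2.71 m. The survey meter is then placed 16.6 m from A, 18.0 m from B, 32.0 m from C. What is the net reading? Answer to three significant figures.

By superposition, sum each source's inverse-square contribution:
A: 34.6 × (2.00/16.6)² = 0.5022 mSv/h
B: 6.40 × (2.00/18.0)² = 0.07901 mSv/h
C: 863 × (2.71/32.0)² = 6.189 mSv/h
Total = 0.5022 + 0.07901 + 6.189 = 6.770 mSv/h.

6.77 mSv/h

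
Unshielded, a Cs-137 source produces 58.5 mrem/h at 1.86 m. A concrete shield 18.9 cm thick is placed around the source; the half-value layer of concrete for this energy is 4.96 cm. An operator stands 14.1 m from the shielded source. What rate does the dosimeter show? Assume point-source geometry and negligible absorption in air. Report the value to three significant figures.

Distance alone: 58.5 × (1.86/14.1)² = 58.5 × 0.01740 = 1.018 mrem/h.
Shield: 18.9/4.96 = 3.810 half-value layers → attenuation 2^(−3.810) = 0.07130.
Combined: 1.018 × 0.07130 = 0.07258 mrem/h.

0.0726 mrem/h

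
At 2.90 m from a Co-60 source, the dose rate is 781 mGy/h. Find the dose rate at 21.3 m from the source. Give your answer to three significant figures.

14.5 mGy/h

Applying the 1/r² law, the rate at 21.3 m is
781 × (2.90/21.3)² = 781 × 0.01854 = 14.48 mGy/h.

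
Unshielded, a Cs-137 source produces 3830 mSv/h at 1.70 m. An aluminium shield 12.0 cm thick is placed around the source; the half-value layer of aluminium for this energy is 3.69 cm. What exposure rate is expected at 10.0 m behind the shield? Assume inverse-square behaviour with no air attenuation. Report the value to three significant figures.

11.6 mSv/h

Distance alone: (1.70/10.0)² = 0.02890, so 3830 × 0.02890 = 110.7 mSv/h.
Shield: 12.0/3.69 = 3.252 half-value layers → attenuation 2^(−3.252) = 0.1050.
Combined: 110.7 × 0.1050 = 11.62 mSv/h.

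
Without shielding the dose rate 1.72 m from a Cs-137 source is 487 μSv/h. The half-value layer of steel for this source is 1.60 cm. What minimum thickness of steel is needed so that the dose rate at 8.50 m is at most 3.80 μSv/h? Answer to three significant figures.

At 8.50 m, distance alone gives (1.72/8.50)² = 0.04095, so 487 × 0.04095 = 19.94 μSv/h.
Further attenuation needed: 19.94/3.80 = 5.247.
n = log₂(5.247) = 2.391 half-value layers.
Thickness = 2.391 × 1.60 cm = 3.826 cm.

3.83 cm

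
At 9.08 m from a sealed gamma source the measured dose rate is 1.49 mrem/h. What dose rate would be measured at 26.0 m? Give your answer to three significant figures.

0.182 mrem/h

Intensity scales as (d₁/d₂)², so scaling from 9.08 m to 26.0 m:
(9.08/26.0)² = 0.1220, so 1.49 × 0.1220 = 0.1818 mrem/h.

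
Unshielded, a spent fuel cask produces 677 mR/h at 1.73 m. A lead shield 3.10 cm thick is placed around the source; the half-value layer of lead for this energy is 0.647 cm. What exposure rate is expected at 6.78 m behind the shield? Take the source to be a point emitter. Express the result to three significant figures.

Distance alone: 677 × (1.73/6.78)² = 677 × 0.06511 = 44.08 mR/h.
Shield: 3.10/0.647 = 4.791 half-value layers → attenuation 2^(−4.791) = 0.03612.
Combined: 44.08 × 0.03612 = 1.592 mR/h.

1.59 mR/h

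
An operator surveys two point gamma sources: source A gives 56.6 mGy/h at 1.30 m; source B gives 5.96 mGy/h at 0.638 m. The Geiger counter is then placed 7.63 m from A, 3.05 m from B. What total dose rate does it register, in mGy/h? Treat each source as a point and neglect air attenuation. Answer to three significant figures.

1.90 mGy/h

Each source contributes Iᵢ·(dᵢ/rᵢ)²; contributions add.
A: 56.6 × (1.30/7.63)² = 1.643 mGy/h
B: 5.96 × (0.638/3.05)² = 0.2608 mGy/h
Total = 1.643 + 0.2608 = 1.904 mGy/h.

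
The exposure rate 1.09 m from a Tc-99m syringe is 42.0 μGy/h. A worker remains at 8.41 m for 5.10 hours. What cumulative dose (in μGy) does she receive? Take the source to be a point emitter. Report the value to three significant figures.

3.60 μGy

Since intensity falls as 1/r², rate at 8.41 m:
(1.09/8.41)² = 0.01680, so 42.0 × 0.01680 = 0.7056 μGy/h.
Dose = rate × time = 0.7056 μGy/h × 5.100 h = 3.599 μGy.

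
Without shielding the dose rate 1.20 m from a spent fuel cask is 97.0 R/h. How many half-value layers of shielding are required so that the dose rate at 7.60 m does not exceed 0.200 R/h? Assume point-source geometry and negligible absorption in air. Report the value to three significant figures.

At 7.60 m, distance alone gives (1.20/7.60)² = 0.02493, so 97.0 × 0.02493 = 2.418 R/h.
Further attenuation needed: 2.418/0.200 = 12.09.
n = log₂(12.09) = 3.596 half-value layers.

3.60 half-value layers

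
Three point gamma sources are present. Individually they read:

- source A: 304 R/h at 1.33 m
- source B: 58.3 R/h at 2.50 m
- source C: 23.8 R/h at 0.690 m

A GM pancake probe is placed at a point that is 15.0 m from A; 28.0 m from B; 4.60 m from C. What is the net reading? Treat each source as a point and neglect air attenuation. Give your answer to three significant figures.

3.39 R/h

By superposition, sum each source's inverse-square contribution:
A: 304 × (1.33/15.0)² = 2.390 R/h
B: 58.3 × (2.50/28.0)² = 0.4648 R/h
C: 23.8 × (0.690/4.60)² = 0.5355 R/h
Total = 2.390 + 0.4648 + 0.5355 = 3.390 R/h.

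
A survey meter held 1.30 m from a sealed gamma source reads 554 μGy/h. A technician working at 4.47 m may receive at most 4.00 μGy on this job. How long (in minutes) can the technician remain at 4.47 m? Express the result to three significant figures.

Intensity scales as (d₁/d₂)², so rate at 4.47 m:
(1.30/4.47)² = 0.08458, so 554 × 0.08458 = 46.86 μGy/h.
Stay time = 4.00 μGy ÷ 46.86 μGy/h = 0.08536 h = 5.122 min.

5.12 min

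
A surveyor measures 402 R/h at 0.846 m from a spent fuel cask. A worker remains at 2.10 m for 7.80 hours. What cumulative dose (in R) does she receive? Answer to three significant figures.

Since intensity falls as 1/r², rate at 2.10 m:
402 × (0.846/2.10)² = 402 × 0.1623 = 65.24 R/h.
Dose = rate × time = 65.24 R/h × 7.800 h = 508.9 R.

509 R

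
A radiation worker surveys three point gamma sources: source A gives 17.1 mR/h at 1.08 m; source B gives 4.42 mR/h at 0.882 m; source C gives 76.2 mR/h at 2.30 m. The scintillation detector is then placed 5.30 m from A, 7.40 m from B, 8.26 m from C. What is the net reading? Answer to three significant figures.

6.68 mR/h

By superposition, sum each source's inverse-square contribution:
A: 17.1 × (1.08/5.30)² = 0.7101 mR/h
B: 4.42 × (0.882/7.40)² = 0.06279 mR/h
C: 76.2 × (2.30/8.26)² = 5.908 mR/h
Total = 0.7101 + 0.06279 + 5.908 = 6.681 mR/h.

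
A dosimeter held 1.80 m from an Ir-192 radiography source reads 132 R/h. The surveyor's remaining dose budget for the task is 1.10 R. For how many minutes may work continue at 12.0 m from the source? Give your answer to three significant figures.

22.2 min

By the inverse-square law, rate at 12.0 m:
132 × (1.80/12.0)² = 132 × 0.02250 = 2.970 R/h.
Stay time = 1.10 R ÷ 2.970 R/h = 0.3704 h = 22.22 min.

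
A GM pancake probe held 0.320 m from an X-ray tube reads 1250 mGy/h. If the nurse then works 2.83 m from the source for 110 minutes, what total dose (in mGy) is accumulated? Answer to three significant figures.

29.3 mGy

Since intensity falls as 1/r², rate at 2.83 m:
(0.320/2.83)² = 0.01279, so 1250 × 0.01279 = 15.99 mGy/h.
Dose = rate × time = 15.99 mGy/h × 1.833 h = 29.31 mGy.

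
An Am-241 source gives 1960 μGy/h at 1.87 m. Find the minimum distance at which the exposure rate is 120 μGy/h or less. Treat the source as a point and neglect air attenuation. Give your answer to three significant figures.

Applying the 1/r² law, d₂ = d₁·√(I₁/I₂).
I₁/I₂ = 1960/120 = 16.33, so d₂ = 1.87 × √16.33 = 7.557 m.

7.56 m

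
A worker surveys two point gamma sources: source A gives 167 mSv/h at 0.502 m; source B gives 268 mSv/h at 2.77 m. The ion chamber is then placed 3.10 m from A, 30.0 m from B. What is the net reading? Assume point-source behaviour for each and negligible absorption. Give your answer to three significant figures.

6.66 mSv/h

By superposition, sum each source's inverse-square contribution:
A: 167 × (0.502/3.10)² = 4.379 mSv/h
B: 268 × (2.77/30.0)² = 2.285 mSv/h
Total = 4.379 + 2.285 = 6.664 mSv/h.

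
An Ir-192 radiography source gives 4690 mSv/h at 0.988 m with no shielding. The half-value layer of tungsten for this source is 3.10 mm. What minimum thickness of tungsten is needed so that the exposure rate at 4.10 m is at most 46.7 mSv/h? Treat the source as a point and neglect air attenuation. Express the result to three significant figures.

At 4.10 m, distance alone gives (0.988/4.10)² = 0.05807, so 4690 × 0.05807 = 272.3 mSv/h.
Further attenuation needed: 272.3/46.7 = 5.831.
n = log₂(5.831) = 2.544 half-value layers.
Thickness = 2.544 × 3.10 mm = 7.886 mm.

7.89 mm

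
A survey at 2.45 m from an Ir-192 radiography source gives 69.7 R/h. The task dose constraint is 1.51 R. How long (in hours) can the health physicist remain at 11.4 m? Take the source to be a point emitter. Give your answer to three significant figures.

Since intensity falls as 1/r², rate at 11.4 m:
69.7 × (2.45/11.4)² = 69.7 × 0.04619 = 3.219 R/h.
Stay time = 1.51 R ÷ 3.219 R/h = 0.4691 h.

0.469 h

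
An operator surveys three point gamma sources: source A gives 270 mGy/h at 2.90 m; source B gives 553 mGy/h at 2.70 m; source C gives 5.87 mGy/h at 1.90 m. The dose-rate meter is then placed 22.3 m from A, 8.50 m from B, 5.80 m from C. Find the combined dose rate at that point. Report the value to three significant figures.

61.0 mGy/h

Each source contributes Iᵢ·(dᵢ/rᵢ)²; contributions add.
A: 270 × (2.90/22.3)² = 4.566 mGy/h
B: 553 × (2.70/8.50)² = 55.80 mGy/h
C: 5.87 × (1.90/5.80)² = 0.6299 mGy/h
Total = 4.566 + 55.80 + 0.6299 = 61.00 mGy/h.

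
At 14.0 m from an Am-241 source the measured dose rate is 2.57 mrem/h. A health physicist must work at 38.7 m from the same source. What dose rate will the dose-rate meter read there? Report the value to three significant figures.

Intensity scales as (d₁/d₂)², so scaling from 14.0 m to 38.7 m:
(14.0/38.7)² = 0.1309, so 2.57 × 0.1309 = 0.3364 mrem/h.

0.336 mrem/h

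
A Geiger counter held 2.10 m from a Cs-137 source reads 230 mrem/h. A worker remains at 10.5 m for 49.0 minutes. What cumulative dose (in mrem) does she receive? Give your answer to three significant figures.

Applying the 1/r² law, rate at 10.5 m:
230 × (2.10/10.5)² = 230 × 0.04000 = 9.200 mrem/h.
Dose = rate × time = 9.200 mrem/h × 0.8167 h = 7.514 mrem.

7.51 mrem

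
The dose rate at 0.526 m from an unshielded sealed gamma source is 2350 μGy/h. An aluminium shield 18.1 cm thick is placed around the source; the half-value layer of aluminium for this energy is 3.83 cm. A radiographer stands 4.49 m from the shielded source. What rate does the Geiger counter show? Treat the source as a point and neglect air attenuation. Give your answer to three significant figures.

Distance alone: 2350 × (0.526/4.49)² = 2350 × 0.01372 = 32.24 μGy/h.
Shield: 18.1/3.83 = 4.726 half-value layers → attenuation 2^(−4.726) = 0.03779.
Combined: 32.24 × 0.03779 = 1.218 μGy/h.

1.22 μGy/h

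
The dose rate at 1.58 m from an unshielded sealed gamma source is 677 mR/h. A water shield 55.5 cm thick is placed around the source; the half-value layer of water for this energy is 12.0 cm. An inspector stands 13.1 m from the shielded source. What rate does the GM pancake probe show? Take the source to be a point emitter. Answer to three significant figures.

Distance alone: 677 × (1.58/13.1)² = 677 × 0.01455 = 9.850 mR/h.
Shield: 55.5/12.0 = 4.625 half-value layers → attenuation 2^(−4.625) = 0.04053.
Combined: 9.850 × 0.04053 = 0.3992 mR/h.

0.399 mR/h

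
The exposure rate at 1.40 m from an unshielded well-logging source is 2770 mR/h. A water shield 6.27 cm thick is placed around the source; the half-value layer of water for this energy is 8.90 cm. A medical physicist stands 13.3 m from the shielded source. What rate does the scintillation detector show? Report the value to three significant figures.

Distance alone: (1.40/13.3)² = 0.01108, so 2770 × 0.01108 = 30.69 mR/h.
Shield: 6.27/8.90 = 0.7045 half-value layers → attenuation 2^(−0.7045) = 0.6137.
Combined: 30.69 × 0.6137 = 18.83 mR/h.

18.8 mR/h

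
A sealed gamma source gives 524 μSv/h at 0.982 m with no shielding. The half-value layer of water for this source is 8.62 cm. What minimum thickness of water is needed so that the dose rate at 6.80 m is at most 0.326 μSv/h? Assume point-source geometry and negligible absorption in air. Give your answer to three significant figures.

At 6.80 m, distance alone gives (0.982/6.80)² = 0.02085, so 524 × 0.02085 = 10.93 μSv/h.
Further attenuation needed: 10.93/0.326 = 33.53.
n = log₂(33.53) = 5.067 half-value layers.
Thickness = 5.067 × 8.62 cm = 43.68 cm.

43.7 cm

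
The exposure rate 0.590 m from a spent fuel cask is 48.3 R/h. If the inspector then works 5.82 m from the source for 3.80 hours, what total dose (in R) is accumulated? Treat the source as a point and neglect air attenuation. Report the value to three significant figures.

Since intensity falls as 1/r², rate at 5.82 m:
(0.590/5.82)² = 0.01028, so 48.3 × 0.01028 = 0.4965 R/h.
Dose = rate × time = 0.4965 R/h × 3.800 h = 1.887 R.

1.89 R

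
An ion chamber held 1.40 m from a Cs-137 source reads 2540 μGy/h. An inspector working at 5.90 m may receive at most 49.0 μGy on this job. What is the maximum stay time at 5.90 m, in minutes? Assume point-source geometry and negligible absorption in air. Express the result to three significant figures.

Intensity scales as (d₁/d₂)², so rate at 5.90 m:
(1.40/5.90)² = 0.05631, so 2540 × 0.05631 = 143.0 μGy/h.
Stay time = 49.0 μGy ÷ 143.0 μGy/h = 0.3427 h = 20.56 min.

20.6 min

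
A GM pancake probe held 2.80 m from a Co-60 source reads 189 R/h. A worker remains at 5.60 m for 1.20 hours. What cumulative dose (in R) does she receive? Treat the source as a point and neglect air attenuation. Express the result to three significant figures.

56.7 R

Using I₁d₁² = I₂d₂², rate at 5.60 m:
189 × (2.80/5.60)² = 189 × 0.2500 = 47.25 R/h.
Dose = rate × time = 47.25 R/h × 1.200 h = 56.70 R.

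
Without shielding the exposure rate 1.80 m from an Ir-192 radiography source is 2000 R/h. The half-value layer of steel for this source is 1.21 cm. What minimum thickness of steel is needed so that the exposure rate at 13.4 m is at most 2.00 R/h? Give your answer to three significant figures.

5.05 cm

At 13.4 m, distance alone gives 2000 × (1.80/13.4)² = 2000 × 0.01804 = 36.08 R/h.
Further attenuation needed: 36.08/2.00 = 18.04.
n = log₂(18.04) = 4.173 half-value layers.
Thickness = 4.173 × 1.21 cm = 5.049 cm.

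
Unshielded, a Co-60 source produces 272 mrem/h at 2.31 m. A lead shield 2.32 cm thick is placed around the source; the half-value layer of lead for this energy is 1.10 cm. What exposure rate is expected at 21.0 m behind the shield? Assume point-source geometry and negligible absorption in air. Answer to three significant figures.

Distance alone: (2.31/21.0)² = 0.01210, so 272 × 0.01210 = 3.291 mrem/h.
Shield: 2.32/1.10 = 2.109 half-value layers → attenuation 2^(−2.109) = 0.2318.
Combined: 3.291 × 0.2318 = 0.7629 mrem/h.

0.763 mrem/h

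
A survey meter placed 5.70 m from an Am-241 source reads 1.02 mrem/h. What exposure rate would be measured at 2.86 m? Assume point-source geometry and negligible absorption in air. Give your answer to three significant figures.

Applying the 1/r² law, scaling from 5.70 m to 2.86 m:
(5.70/2.86)² = 3.972, so 1.02 × 3.972 = 4.051 mrem/h.

4.05 mrem/h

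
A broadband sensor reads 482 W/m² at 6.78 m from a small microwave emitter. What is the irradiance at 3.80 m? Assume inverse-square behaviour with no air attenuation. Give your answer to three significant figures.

1530 W/m²

Since intensity falls as 1/r², the rate at 3.80 m is
(6.78/3.80)² = 3.183, so 482 × 3.183 = 1534 W/m².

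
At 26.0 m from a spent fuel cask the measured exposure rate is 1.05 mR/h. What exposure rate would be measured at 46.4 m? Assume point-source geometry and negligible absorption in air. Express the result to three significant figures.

0.330 mR/h

Using I₁d₁² = I₂d₂², scaling from 26.0 m to 46.4 m:
(26.0/46.4)² = 0.3140, so 1.05 × 0.3140 = 0.3297 mR/h.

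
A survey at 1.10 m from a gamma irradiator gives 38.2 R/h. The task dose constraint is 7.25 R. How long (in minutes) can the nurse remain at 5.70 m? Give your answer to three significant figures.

306 min

By the inverse-square law, rate at 5.70 m:
38.2 × (1.10/5.70)² = 38.2 × 0.03724 = 1.423 R/h.
Stay time = 7.25 R ÷ 1.423 R/h = 5.095 h = 305.7 min.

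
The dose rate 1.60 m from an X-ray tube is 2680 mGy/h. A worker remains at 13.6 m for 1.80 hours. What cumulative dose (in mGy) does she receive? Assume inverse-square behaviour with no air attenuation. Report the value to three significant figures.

By the inverse-square law, rate at 13.6 m:
2680 × (1.60/13.6)² = 2680 × 0.01384 = 37.09 mGy/h.
Dose = rate × time = 37.09 mGy/h × 1.800 h = 66.76 mGy.

66.8 mGy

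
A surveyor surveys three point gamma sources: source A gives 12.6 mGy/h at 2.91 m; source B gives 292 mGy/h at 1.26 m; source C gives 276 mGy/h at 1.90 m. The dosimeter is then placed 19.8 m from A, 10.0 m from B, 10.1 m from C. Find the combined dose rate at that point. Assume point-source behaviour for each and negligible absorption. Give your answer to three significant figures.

By superposition, sum each source's inverse-square contribution:
A: 12.6 × (2.91/19.8)² = 0.2722 mGy/h
B: 292 × (1.26/10.0)² = 4.636 mGy/h
C: 276 × (1.90/10.1)² = 9.767 mGy/h
Total = 0.2722 + 4.636 + 9.767 = 14.68 mGy/h.

14.7 mGy/h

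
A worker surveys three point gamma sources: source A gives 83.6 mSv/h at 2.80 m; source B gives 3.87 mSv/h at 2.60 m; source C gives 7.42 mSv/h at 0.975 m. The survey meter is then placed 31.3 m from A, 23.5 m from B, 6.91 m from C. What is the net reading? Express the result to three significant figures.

By superposition, sum each source's inverse-square contribution:
A: 83.6 × (2.80/31.3)² = 0.6690 mSv/h
B: 3.87 × (2.60/23.5)² = 0.04737 mSv/h
C: 7.42 × (0.975/6.91)² = 0.1477 mSv/h
Total = 0.6690 + 0.04737 + 0.1477 = 0.8641 mSv/h.

0.864 mSv/h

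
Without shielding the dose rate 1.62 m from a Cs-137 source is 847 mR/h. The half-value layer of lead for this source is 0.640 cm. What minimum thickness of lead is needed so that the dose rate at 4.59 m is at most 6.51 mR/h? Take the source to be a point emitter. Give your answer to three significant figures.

2.57 cm

At 4.59 m, distance alone gives (1.62/4.59)² = 0.1246, so 847 × 0.1246 = 105.5 mR/h.
Further attenuation needed: 105.5/6.51 = 16.21.
n = log₂(16.21) = 4.019 half-value layers.
Thickness = 4.019 × 0.640 cm = 2.572 cm.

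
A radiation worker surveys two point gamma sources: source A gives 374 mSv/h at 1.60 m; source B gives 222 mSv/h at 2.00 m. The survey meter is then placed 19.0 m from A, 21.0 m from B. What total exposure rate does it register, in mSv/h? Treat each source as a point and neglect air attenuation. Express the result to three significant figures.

4.67 mSv/h

By superposition, sum each source's inverse-square contribution:
A: 374 × (1.60/19.0)² = 2.652 mSv/h
B: 222 × (2.00/21.0)² = 2.014 mSv/h
Total = 2.652 + 2.014 = 4.666 mSv/h.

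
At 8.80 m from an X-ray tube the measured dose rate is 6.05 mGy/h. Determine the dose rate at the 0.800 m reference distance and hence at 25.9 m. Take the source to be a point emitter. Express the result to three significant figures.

732 mGy/h; 0.698 mGy/h

By the inverse-square law,
At 0.800 m: 6.05 × (8.80/0.800)² = 6.05 × 121.0 = 732.0 mGy/h
At 25.9 m: (0.800/25.9)² = 0.0009541, so 732.0 × 0.0009541 = 0.6984 mGy/h.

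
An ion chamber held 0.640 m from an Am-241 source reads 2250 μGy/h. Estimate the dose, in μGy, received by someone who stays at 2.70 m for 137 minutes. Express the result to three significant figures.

289 μGy

Using I₁d₁² = I₂d₂², rate at 2.70 m:
2250 × (0.640/2.70)² = 2250 × 0.05619 = 126.4 μGy/h.
Dose = rate × time = 126.4 μGy/h × 2.283 h = 288.6 μGy.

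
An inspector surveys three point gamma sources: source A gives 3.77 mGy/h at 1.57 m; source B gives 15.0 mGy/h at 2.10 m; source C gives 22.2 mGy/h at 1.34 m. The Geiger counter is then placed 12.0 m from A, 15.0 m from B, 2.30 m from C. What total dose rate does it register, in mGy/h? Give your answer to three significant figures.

By superposition, sum each source's inverse-square contribution:
A: 3.77 × (1.57/12.0)² = 0.06453 mGy/h
B: 15.0 × (2.10/15.0)² = 0.2940 mGy/h
C: 22.2 × (1.34/2.30)² = 7.535 mGy/h
Total = 0.06453 + 0.2940 + 7.535 = 7.894 mGy/h.

7.89 mGy/h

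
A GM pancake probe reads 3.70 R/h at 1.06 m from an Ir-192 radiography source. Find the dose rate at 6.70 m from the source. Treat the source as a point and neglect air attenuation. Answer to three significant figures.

0.0926 R/h

Since intensity falls as 1/r², the rate at 6.70 m is
3.70 × (1.06/6.70)² = 3.70 × 0.02503 = 0.09261 R/h.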